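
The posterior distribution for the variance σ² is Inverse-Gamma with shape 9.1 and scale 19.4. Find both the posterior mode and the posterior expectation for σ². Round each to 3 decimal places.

σ²_MAP = 1.921, E[σ²|data] = 2.395

Mode = β/(α+1) = 19.4/10.1 = 1.921.
Mean = β/(α−1) = 19.4/8.1 = 2.395.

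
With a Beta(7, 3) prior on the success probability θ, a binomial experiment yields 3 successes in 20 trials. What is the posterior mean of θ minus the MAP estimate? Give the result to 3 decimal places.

Posterior: Beta(7+3, 3+17) = Beta(10, 20).
Mode = (10−1)/(10+20−2) = 9/28 = 0.321.
Mean = 10/(10+20) = 10/30 = 0.333.
Difference = 0.333 − 0.321 = 0.012.
The posterior is right-skewed, so the mean exceeds the mode.

0.012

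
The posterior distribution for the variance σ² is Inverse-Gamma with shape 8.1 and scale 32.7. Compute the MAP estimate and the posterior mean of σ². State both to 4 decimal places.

σ²_MAP = 3.5934, E[σ²|data] = 4.6056

Mode = β/(α+1) = 32.7/9.1 = 3.5934.
Mean = β/(α−1) = 32.7/7.1 = 4.6056.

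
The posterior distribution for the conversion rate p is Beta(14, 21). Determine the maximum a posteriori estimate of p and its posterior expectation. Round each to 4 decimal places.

MAP = 0.3939, posterior mean = 0.4000

Mode = (14−1)/(14+21−2) = 13/33 = 0.3939.
Mean = 14/(14+21) = 14/35 = 0.4000.
The mean is pulled above the mode by the posterior's right skew.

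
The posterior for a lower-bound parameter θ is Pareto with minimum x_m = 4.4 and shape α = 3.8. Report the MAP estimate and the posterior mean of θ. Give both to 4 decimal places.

MAP estimate = 4.4000, posterior mean = 5.9714

The Pareto density is strictly decreasing on [x_m, ∞), so the mode is x_m = 4.4000.
Mean = α·x_m/(α−1) = 3.8·4.4/2.8 = 5.9714.
Mean > mode: the posterior has a right tail.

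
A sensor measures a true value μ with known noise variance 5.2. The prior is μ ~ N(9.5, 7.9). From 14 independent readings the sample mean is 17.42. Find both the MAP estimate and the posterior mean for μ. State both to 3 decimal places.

MAP = 17.064; posterior mean = 17.064

Posterior for μ is Normal. Precision-weighted mean: (1/7.9·9.5 + 14/5.2·17.42) / (1/7.9 + 14/5.2) = 17.064.
A Normal posterior is symmetric, so mode = mean.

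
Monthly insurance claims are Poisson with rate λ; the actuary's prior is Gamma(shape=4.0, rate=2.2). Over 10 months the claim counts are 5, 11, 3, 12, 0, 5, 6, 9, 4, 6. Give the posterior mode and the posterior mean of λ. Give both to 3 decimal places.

λ_MAP = 5.246, E[λ|data] = 5.328

Σ counts = 61. Posterior: Gamma(shape = 4.0+61 = 65.0, rate = 2.2+10 = 12.2).
Mode = (α−1)/β = 64.0/12.2 = 5.246.
Mean = α/β = 65.0/12.2 = 5.328.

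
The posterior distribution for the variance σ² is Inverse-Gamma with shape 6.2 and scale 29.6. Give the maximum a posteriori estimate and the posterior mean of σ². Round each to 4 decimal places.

MAP = 4.1111; posterior mean = 5.6923

Mode = β/(α+1) = 29.6/7.2 = 4.1111.
Mean = β/(α−1) = 29.6/5.2 = 5.6923.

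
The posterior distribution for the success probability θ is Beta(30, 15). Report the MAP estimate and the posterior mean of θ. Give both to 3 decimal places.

MAP = 0.674, posterior mean = 0.667

Mode = (30−1)/(30+15−2) = 29/43 = 0.674.
Mean = 30/(30+15) = 30/45 = 0.667.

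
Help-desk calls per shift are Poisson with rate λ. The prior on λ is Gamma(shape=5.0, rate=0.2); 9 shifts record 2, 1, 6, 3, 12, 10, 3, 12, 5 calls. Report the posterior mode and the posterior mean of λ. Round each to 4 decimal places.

MAP: 6.3043. Posterior mean: 6.4130.

Σ counts = 54. Posterior: Gamma(shape = 5.0+54 = 59.0, rate = 0.2+9 = 9.2).
Mode = (α−1)/β = 58.0/9.2 = 6.3043.
Mean = α/β = 59.0/9.2 = 6.4130.
The mean is pulled above the mode by the posterior's right skew.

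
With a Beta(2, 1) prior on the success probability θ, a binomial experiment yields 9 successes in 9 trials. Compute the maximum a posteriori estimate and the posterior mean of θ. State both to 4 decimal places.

θ_MAP = 1.0000, E[θ|data] = 0.9167

Posterior: Beta(2+9, 1+0) = Beta(11, 1).
Since β = 1 ≤ 1 and α > 1, the Beta density is monotone increasing on [0,1]; the mode is at 1.
Mean = 11/(11+1) = 0.9167.
Mode > mean: the posterior has a left tail.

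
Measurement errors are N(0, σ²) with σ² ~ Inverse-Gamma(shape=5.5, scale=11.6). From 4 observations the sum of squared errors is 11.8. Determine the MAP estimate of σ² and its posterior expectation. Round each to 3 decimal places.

Posterior: Inverse-Gamma(shape = 5.5+4/2 = 7.5, scale = 11.6+11.8/2 = 17.5).
Mode = β/(α+1) = 17.5/8.5 = 2.059.
Mean = β/(α−1) = 17.5/6.5 = 2.692.

MAP: 2.059. Posterior mean: 2.692.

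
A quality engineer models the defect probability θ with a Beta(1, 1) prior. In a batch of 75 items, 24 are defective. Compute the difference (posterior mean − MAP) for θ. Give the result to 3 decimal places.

Posterior: Beta(1+24, 1+51) = Beta(25, 52).
Mode = (25−1)/(25+52−2) = 24/75 = 0.320.
Mean = 25/(25+52) = 25/77 = 0.325.
Difference = 0.325 − 0.320 = 0.005.
The posterior is right-skewed, so the mean exceeds the mode.

0.005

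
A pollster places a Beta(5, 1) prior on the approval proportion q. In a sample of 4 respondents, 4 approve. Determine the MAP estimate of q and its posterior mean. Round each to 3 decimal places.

q_MAP = 1.000, E[q|data] = 0.900

Posterior: Beta(5+4, 1+0) = Beta(9, 1).
Since β = 1 ≤ 1 and α > 1, the Beta density is monotone increasing on [0,1]; the mode is at 1.
Mean = 9/(9+1) = 0.900.
The posterior is left-skewed, so the mode exceeds the mean.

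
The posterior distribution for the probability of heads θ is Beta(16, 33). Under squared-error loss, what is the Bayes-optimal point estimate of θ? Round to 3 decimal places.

0.327

Mode = (16−1)/(16+33−2) = 15/47 = 0.319.
Mean = 16/(16+33) = 16/49 = 0.327.
Squared-error loss ⇒ the optimal estimator is the posterior mean.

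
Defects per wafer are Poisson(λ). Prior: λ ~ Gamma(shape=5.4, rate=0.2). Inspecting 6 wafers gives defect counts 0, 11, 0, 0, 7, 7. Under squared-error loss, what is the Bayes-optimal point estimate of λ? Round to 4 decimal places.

4.9032

Σ counts = 25. Posterior: Gamma(shape = 5.4+25 = 30.4, rate = 0.2+6 = 6.2).
Mode = (α−1)/β = 29.4/6.2 = 4.7419.
Mean = α/β = 30.4/6.2 = 4.9032.
Squared-error loss ⇒ the optimal estimator is the posterior mean.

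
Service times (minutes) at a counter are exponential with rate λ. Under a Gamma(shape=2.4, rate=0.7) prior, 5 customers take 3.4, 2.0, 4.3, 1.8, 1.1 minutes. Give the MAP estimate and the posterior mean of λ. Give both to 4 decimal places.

MAP estimate = 0.4812, posterior mean = 0.5564

Σ times = 12.6. Posterior: Gamma(shape = 2.4+5 = 7.4, rate = 0.7+12.6 = 13.3).
Mode = (α−1)/β = 6.4/13.3 = 0.4812.
Mean = α/β = 7.4/13.3 = 0.5564.
The mean is pulled above the mode by the posterior's right skew.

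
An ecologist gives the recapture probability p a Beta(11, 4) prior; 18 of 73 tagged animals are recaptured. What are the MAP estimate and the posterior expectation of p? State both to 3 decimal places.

Posterior: Beta(11+18, 4+55) = Beta(29, 59).
Mode = (29−1)/(29+59−2) = 28/86 = 0.326.
Mean = 29/(29+59) = 29/88 = 0.330.

MAP = 0.326, posterior mean = 0.330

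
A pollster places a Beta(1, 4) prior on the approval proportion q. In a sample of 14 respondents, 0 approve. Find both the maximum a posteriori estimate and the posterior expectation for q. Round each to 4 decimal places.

Posterior: Beta(1+0, 4+14) = Beta(1, 18).
Since α = 1 ≤ 1 and β > 1, the Beta density is monotone decreasing on [0,1]; the mode is at 0.
Mean = 1/(1+18) = 0.0526.

MAP = 0.0000, posterior mean = 0.0526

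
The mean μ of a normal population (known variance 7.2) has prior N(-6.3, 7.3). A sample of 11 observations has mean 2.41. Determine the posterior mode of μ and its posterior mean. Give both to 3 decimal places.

Posterior for μ is Normal. Precision-weighted mean: (1/7.3·-6.3 + 11/7.2·2.41) / (1/7.3 + 11/7.2) = 1.693.
A Normal posterior is symmetric, so mode = mean.

MAP = 1.693; posterior mean = 1.693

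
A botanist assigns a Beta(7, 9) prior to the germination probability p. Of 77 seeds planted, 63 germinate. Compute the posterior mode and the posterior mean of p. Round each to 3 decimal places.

MAP = 0.758, posterior mean = 0.753

Posterior: Beta(7+63, 9+14) = Beta(70, 23).
Mode = (70−1)/(70+23−2) = 69/91 = 0.758.
Mean = 70/(70+23) = 70/93 = 0.753.
The mean is pulled below the mode by the posterior's left skew.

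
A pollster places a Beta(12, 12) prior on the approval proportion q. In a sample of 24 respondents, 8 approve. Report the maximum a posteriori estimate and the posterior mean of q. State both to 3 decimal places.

Posterior: Beta(12+8, 12+16) = Beta(20, 28).
Mode = (20−1)/(20+28−2) = 19/46 = 0.413.
Mean = 20/(20+28) = 20/48 = 0.417.
The mean is pulled above the mode by the posterior's right skew.

q_MAP = 0.413, E[q|data] = 0.417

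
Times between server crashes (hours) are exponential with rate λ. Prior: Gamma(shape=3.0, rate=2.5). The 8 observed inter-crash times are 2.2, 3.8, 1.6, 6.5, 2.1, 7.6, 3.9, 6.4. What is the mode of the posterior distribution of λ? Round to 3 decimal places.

Σ times = 34.1. Posterior: Gamma(shape = 3.0+8 = 11.0, rate = 2.5+34.1 = 36.6).
Mode = (α−1)/β = 10.0/36.6 = 0.273.
Mean = α/β = 11.0/36.6 = 0.301.
This is the posterior mode — the MAP estimate.

0.273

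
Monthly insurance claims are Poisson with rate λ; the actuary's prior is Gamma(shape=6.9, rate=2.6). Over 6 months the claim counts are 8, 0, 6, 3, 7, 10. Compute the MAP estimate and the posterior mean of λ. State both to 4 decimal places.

Σ counts = 34. Posterior: Gamma(shape = 6.9+34 = 40.9, rate = 2.6+6 = 8.6).
Mode = (α−1)/β = 39.9/8.6 = 4.6395.
Mean = α/β = 40.9/8.6 = 4.7558.

MAP: 4.6395. Posterior mean: 4.7558.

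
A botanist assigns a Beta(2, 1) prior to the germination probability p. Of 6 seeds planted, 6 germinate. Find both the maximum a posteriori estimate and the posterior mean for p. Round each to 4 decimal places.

MAP = 1.0000, posterior mean = 0.8889

Posterior: Beta(2+6, 1+0) = Beta(8, 1).
Since β = 1 ≤ 1 and α > 1, the Beta density is monotone increasing on [0,1]; the mode is at 1.
Mean = 8/(8+1) = 0.8889.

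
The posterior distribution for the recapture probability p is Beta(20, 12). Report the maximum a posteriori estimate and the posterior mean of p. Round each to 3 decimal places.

MAP: 0.633. Posterior mean: 0.625.

Mode = (20−1)/(20+12−2) = 19/30 = 0.633.
Mean = 20/(20+12) = 20/32 = 0.625.
Left-skewed posterior ⇒ mean < mode.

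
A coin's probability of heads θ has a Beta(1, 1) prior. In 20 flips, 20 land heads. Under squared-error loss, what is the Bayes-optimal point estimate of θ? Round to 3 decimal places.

0.955

Posterior: Beta(1+20, 1+0) = Beta(21, 1).
Since β = 1 ≤ 1 and α > 1, the Beta density is monotone increasing on [0,1]; the mode is at 1.
Mean = 21/(21+1) = 0.955.
Squared-error loss ⇒ the optimal estimator is the posterior mean.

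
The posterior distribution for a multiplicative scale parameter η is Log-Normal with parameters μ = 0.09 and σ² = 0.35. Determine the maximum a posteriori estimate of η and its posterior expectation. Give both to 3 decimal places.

Mode = exp(μ − σ²) = exp(-0.26) = 0.771.
Mean = exp(μ + σ²/2) = exp(0.265) = 1.303.
The mean is pulled above the mode by the posterior's right skew.

MAP: 0.771. Posterior mean: 1.303.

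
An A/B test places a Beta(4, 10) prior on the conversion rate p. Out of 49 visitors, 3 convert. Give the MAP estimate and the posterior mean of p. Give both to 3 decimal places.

p_MAP = 0.098, E[p|data] = 0.111

Posterior: Beta(4+3, 10+46) = Beta(7, 56).
Mode = (7−1)/(7+56−2) = 6/61 = 0.098.
Mean = 7/(7+56) = 7/63 = 0.111.
Mean > mode: the posterior has a right tail.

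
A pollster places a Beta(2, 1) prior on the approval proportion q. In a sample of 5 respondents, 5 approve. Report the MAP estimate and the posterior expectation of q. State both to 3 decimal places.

Posterior: Beta(2+5, 1+0) = Beta(7, 1).
Since β = 1 ≤ 1 and α > 1, the Beta density is monotone increasing on [0,1]; the mode is at 1.
Mean = 7/(7+1) = 0.875.
The mean is pulled below the mode by the posterior's left skew.

MAP: 1.000. Posterior mean: 0.875.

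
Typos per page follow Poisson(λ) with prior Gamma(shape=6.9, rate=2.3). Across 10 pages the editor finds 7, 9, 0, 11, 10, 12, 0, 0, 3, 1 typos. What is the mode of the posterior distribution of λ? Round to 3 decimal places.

Σ counts = 53. Posterior: Gamma(shape = 6.9+53 = 59.9, rate = 2.3+10 = 12.3).
Mode = (α−1)/β = 58.9/12.3 = 4.789.
Mean = α/β = 59.9/12.3 = 4.870.
This is the posterior mode — the MAP estimate.

4.789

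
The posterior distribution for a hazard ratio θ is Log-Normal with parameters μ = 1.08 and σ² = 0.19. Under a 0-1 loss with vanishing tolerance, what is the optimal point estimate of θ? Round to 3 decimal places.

2.435

Mode = exp(μ − σ²) = exp(0.89) = 2.435.
Mean = exp(μ + σ²/2) = exp(1.175) = 3.238.
This is the posterior mode — the MAP estimate.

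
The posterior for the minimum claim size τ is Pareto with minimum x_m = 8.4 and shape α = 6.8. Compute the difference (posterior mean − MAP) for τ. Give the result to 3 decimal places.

The Pareto density is strictly decreasing on [x_m, ∞), so the mode is x_m = 8.400.
Mean = α·x_m/(α−1) = 6.8·8.4/5.8 = 9.848.
Difference = 9.848 − 8.400 = 1.448.

1.448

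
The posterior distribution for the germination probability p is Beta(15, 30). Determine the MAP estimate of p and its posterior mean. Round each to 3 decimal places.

Mode = (15−1)/(15+30−2) = 14/43 = 0.326.
Mean = 15/(15+30) = 15/45 = 0.333.

MAP: 0.326. Posterior mean: 0.333.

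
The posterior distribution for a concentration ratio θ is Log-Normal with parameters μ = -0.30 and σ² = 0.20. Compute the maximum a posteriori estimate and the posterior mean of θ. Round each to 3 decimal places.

MAP = 0.607, posterior mean = 0.819

Mode = exp(μ − σ²) = exp(-0.50) = 0.607.
Mean = exp(μ + σ²/2) = exp(-0.200) = 0.819.
The mean is pulled above the mode by the posterior's right skew.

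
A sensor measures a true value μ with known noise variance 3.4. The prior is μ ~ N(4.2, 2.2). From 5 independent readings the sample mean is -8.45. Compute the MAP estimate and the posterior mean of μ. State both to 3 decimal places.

Posterior for μ is Normal. Precision-weighted mean: (1/2.2·4.2 + 5/3.4·-8.45) / (1/2.2 + 5/3.4) = -5.463.
A Normal posterior is symmetric, so mode = mean.

MAP estimate = -5.463, posterior mean = -5.463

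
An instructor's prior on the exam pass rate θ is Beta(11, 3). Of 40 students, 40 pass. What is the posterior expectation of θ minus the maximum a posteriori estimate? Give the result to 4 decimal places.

-0.0171

Posterior: Beta(11+40, 3+0) = Beta(51, 3).
Mode = (51−1)/(51+3−2) = 50/52 = 0.9615.
Mean = 51/(51+3) = 51/54 = 0.9444.
Difference = 0.9444 − 0.9615 = -0.0171.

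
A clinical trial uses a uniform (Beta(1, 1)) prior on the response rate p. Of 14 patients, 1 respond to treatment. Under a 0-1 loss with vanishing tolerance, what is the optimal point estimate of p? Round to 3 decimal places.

Posterior: Beta(1+1, 1+13) = Beta(2, 14).
Mode = (2−1)/(2+14−2) = 1/14 = 0.071.
With a flat prior the MAP equals the MLE, 1/14.
Mean = 2/(2+14) = 2/16 = 0.125.
This is the posterior mode — the MAP estimate.

0.071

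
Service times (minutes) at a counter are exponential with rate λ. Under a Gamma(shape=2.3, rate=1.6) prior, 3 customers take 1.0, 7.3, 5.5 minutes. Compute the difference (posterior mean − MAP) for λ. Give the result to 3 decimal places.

0.065

Σ times = 13.8. Posterior: Gamma(shape = 2.3+3 = 5.3, rate = 1.6+13.8 = 15.4).
Mode = (α−1)/β = 4.3/15.4 = 0.279.
Mean = α/β = 5.3/15.4 = 0.344.
Difference = 0.344 − 0.279 = 0.065.
Mean > mode: the posterior has a right tail.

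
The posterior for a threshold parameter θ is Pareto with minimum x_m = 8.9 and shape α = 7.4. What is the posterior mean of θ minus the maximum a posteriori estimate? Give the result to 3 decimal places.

The Pareto density is strictly decreasing on [x_m, ∞), so the mode is x_m = 8.900.
Mean = α·x_m/(α−1) = 7.4·8.9/6.4 = 10.291.
Difference = 10.291 − 8.900 = 1.391.

1.391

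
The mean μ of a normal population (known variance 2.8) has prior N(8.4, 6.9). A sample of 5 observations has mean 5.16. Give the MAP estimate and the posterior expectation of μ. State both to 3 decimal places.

MAP = 5.403, posterior mean = 5.403

Posterior for μ is Normal. Precision-weighted mean: (1/6.9·8.4 + 5/2.8·5.16) / (1/6.9 + 5/2.8) = 5.403.
A Normal posterior is symmetric, so mode = mean.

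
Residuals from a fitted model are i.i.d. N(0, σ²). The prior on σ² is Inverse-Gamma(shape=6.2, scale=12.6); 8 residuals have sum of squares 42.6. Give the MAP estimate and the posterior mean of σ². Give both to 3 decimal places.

σ²_MAP = 3.027, E[σ²|data] = 3.685

Posterior: Inverse-Gamma(shape = 6.2+8/2 = 10.2, scale = 12.6+42.6/2 = 33.9).
Mode = β/(α+1) = 33.9/11.2 = 3.027.
Mean = β/(α−1) = 33.9/9.2 = 3.685.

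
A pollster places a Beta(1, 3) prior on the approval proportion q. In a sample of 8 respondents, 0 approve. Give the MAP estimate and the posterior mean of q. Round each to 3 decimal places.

MAP: 0.000. Posterior mean: 0.083.

Posterior: Beta(1+0, 3+8) = Beta(1, 11).
Since α = 1 ≤ 1 and β > 1, the Beta density is monotone decreasing on [0,1]; the mode is at 0.
Mean = 1/(1+11) = 0.083.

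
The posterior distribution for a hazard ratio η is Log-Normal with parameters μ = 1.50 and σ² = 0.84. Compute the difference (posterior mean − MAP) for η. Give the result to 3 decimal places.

Mode = exp(μ − σ²) = exp(0.66) = 1.935.
Mean = exp(μ + σ²/2) = exp(1.920) = 6.821.
Difference = 6.821 − 1.935 = 4.886.
The posterior is right-skewed, so the mean exceeds the mode.

4.886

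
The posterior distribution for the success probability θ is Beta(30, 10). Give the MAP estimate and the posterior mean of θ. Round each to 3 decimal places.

MAP: 0.763. Posterior mean: 0.750.

Mode = (30−1)/(30+10−2) = 29/38 = 0.763.
Mean = 30/(30+10) = 30/40 = 0.750.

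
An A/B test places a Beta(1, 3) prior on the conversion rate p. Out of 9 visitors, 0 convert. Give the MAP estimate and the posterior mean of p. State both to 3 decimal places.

MAP = 0.000, posterior mean = 0.077

Posterior: Beta(1+0, 3+9) = Beta(1, 12).
Since α = 1 ≤ 1 and β > 1, the Beta density is monotone decreasing on [0,1]; the mode is at 0.
Mean = 1/(1+12) = 0.077.
The mean is pulled above the mode by the posterior's right skew.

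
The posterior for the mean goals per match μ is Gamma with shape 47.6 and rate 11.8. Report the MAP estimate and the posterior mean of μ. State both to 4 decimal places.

Mode = (α−1)/β = 46.6/11.8 = 3.9492.
Mean = α/β = 47.6/11.8 = 4.0339.

MAP: 3.9492. Posterior mean: 4.0339.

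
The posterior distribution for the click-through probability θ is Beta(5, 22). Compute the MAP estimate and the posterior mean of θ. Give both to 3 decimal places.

Mode = (5−1)/(5+22−2) = 4/25 = 0.160.
Mean = 5/(5+22) = 5/27 = 0.185.

MAP estimate = 0.160, posterior mean = 0.185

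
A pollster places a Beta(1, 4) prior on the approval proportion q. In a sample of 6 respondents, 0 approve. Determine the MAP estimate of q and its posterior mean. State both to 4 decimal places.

Posterior: Beta(1+0, 4+6) = Beta(1, 10).
Since α = 1 ≤ 1 and β > 1, the Beta density is monotone decreasing on [0,1]; the mode is at 0.
Mean = 1/(1+10) = 0.0909.
Right-skewed posterior ⇒ mode < mean.

MAP: 0.0000. Posterior mean: 0.0909.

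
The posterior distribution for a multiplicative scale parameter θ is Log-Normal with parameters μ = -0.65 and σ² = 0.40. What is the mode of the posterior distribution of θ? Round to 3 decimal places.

0.350

Mode = exp(μ − σ²) = exp(-1.05) = 0.350.
Mean = exp(μ + σ²/2) = exp(-0.450) = 0.638.
This is the posterior mode — the MAP estimate.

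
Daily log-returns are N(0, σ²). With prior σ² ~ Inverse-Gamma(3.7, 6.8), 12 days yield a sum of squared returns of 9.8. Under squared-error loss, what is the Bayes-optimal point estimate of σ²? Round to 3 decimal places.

1.345

Posterior: Inverse-Gamma(shape = 3.7+12/2 = 9.7, scale = 6.8+9.8/2 = 11.7).
Mode = β/(α+1) = 11.7/10.7 = 1.093.
Mean = β/(α−1) = 11.7/8.7 = 1.345.
Squared-error loss ⇒ the optimal estimator is the posterior mean.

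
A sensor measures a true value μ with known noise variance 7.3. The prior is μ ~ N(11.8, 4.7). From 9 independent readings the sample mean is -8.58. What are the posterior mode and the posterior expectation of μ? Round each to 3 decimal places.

μ_MAP = -5.581, E[μ|data] = -5.581

Posterior for μ is Normal. Precision-weighted mean: (1/4.7·11.8 + 9/7.3·-8.58) / (1/4.7 + 9/7.3) = -5.581.
A Normal posterior is symmetric, so mode = mean.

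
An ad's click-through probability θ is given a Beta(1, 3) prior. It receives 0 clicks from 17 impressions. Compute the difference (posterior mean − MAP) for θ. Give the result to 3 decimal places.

Posterior: Beta(1+0, 3+17) = Beta(1, 20).
Since α = 1 ≤ 1 and β > 1, the Beta density is monotone decreasing on [0,1]; the mode is at 0.
Mean = 1/(1+20) = 0.048.
Difference = 0.048 − 0.000 = 0.048.
Right-skewed posterior ⇒ mode < mean.

0.048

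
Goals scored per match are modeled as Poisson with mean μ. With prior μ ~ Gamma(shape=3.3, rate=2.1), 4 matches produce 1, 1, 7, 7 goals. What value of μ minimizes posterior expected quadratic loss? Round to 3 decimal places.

3.164

Σ counts = 16. Posterior: Gamma(shape = 3.3+16 = 19.3, rate = 2.1+4 = 6.1).
Mode = (α−1)/β = 18.3/6.1 = 3.000.
Mean = α/β = 19.3/6.1 = 3.164.
Quadratic loss ⇒ the optimal estimator is the posterior mean.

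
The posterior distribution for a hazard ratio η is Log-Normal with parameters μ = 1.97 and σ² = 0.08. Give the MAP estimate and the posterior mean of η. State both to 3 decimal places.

MAP: 6.619. Posterior mean: 7.463.

Mode = exp(μ − σ²) = exp(1.89) = 6.619.
Mean = exp(μ + σ²/2) = exp(2.010) = 7.463.
The mean is pulled above the mode by the posterior's right skew.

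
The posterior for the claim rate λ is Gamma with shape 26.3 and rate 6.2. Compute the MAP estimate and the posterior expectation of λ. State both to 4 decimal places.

MAP = 4.0806; posterior mean = 4.2419

Mode = (α−1)/β = 25.3/6.2 = 4.0806.
Mean = α/β = 26.3/6.2 = 4.2419.
Right-skewed posterior ⇒ mode < mean.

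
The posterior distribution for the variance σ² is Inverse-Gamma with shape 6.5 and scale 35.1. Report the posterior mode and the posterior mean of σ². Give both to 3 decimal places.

posterior mode = 4.680, posterior mean = 6.382

Mode = β/(α+1) = 35.1/7.5 = 4.680.
Mean = β/(α−1) = 35.1/5.5 = 6.382.
The mean is pulled above the mode by the posterior's right skew.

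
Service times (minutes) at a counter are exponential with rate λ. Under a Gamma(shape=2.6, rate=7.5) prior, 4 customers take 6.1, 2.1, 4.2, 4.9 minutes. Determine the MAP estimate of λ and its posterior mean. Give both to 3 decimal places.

MAP = 0.226; posterior mean = 0.266

Σ times = 17.3. Posterior: Gamma(shape = 2.6+4 = 6.6, rate = 7.5+17.3 = 24.8).
Mode = (α−1)/β = 5.6/24.8 = 0.226.
Mean = α/β = 6.6/24.8 = 0.266.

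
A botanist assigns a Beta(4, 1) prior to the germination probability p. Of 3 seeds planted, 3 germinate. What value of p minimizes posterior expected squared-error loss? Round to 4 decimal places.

Posterior: Beta(4+3, 1+0) = Beta(7, 1).
Since β = 1 ≤ 1 and α > 1, the Beta density is monotone increasing on [0,1]; the mode is at 1.
Mean = 7/(7+1) = 0.8750.
Squared-error loss ⇒ the optimal estimator is the posterior mean.

0.8750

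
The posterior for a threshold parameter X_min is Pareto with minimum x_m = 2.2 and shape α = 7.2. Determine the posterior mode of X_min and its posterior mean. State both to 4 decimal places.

The Pareto density is strictly decreasing on [x_m, ∞), so the mode is x_m = 2.2000.
Mean = α·x_m/(α−1) = 7.2·2.2/6.2 = 2.5548.

posterior mode = 2.2000, posterior mean = 2.5548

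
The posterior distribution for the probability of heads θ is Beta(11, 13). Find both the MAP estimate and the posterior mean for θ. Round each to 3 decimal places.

Mode = (11−1)/(11+13−2) = 10/22 = 0.455.
Mean = 11/(11+13) = 11/24 = 0.458.
The mean is pulled above the mode by the posterior's right skew.

MAP: 0.455. Posterior mean: 0.458.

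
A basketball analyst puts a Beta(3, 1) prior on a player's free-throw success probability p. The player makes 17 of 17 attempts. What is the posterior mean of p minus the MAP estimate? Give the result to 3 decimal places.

Posterior: Beta(3+17, 1+0) = Beta(20, 1).
Since β = 1 ≤ 1 and α > 1, the Beta density is monotone increasing on [0,1]; the mode is at 1.
Mean = 20/(20+1) = 0.952.
Difference = 0.952 − 1.000 = -0.048.

-0.048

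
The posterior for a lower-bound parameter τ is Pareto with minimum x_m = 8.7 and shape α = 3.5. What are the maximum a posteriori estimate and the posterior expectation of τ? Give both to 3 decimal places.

τ_MAP = 8.700, E[τ|data] = 12.180

The Pareto density is strictly decreasing on [x_m, ∞), so the mode is x_m = 8.700.
Mean = α·x_m/(α−1) = 3.5·8.7/2.5 = 12.180.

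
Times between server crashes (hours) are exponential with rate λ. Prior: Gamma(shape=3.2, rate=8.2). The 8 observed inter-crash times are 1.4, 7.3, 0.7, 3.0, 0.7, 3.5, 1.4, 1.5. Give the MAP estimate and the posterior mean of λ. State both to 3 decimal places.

Σ times = 19.5. Posterior: Gamma(shape = 3.2+8 = 11.2, rate = 8.2+19.5 = 27.7).
Mode = (α−1)/β = 10.2/27.7 = 0.368.
Mean = α/β = 11.2/27.7 = 0.404.
Mean > mode: the posterior has a right tail.

λ_MAP = 0.368, E[λ|data] = 0.404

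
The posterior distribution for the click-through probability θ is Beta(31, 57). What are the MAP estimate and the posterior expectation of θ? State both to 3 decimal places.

Mode = (31−1)/(31+57−2) = 30/86 = 0.349.
Mean = 31/(31+57) = 31/88 = 0.352.
The mean is pulled above the mode by the posterior's right skew.

MAP: 0.349. Posterior mean: 0.352.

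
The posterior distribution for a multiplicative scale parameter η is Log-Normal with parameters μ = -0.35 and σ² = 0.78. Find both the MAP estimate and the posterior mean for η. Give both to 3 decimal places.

MAP estimate = 0.323, posterior mean = 1.041

Mode = exp(μ − σ²) = exp(-1.13) = 0.323.
Mean = exp(μ + σ²/2) = exp(0.040) = 1.041.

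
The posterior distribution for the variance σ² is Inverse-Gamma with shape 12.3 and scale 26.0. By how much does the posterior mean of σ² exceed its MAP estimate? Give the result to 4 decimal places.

0.3460

Mode = β/(α+1) = 26.0/13.3 = 1.9549.
Mean = β/(α−1) = 26.0/11.3 = 2.3009.
Difference = 2.3009 − 1.9549 = 0.3460.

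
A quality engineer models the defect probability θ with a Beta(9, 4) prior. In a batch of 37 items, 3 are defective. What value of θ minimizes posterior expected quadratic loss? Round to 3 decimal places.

Posterior: Beta(9+3, 4+34) = Beta(12, 38).
Mode = (12−1)/(12+38−2) = 11/48 = 0.229.
Mean = 12/(12+38) = 12/50 = 0.240.
Quadratic loss ⇒ the optimal estimator is the posterior mean.

0.240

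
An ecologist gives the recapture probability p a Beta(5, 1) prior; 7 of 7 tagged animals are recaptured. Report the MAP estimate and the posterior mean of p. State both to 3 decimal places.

MAP = 1.000; posterior mean = 0.923

Posterior: Beta(5+7, 1+0) = Beta(12, 1).
Since β = 1 ≤ 1 and α > 1, the Beta density is monotone increasing on [0,1]; the mode is at 1.
Mean = 12/(12+1) = 0.923.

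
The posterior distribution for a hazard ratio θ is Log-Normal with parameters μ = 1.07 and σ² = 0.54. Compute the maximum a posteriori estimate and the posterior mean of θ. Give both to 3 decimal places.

MAP = 1.699, posterior mean = 3.819

Mode = exp(μ − σ²) = exp(0.53) = 1.699.
Mean = exp(μ + σ²/2) = exp(1.340) = 3.819.
Right-skewed posterior ⇒ mode < mean.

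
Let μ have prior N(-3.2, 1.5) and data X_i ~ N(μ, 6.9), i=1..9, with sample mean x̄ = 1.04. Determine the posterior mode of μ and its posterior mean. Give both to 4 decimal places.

Posterior for μ is Normal. Precision-weighted mean: (1/1.5·-3.2 + 9/6.9·1.04) / (1/1.5 + 9/6.9) = -0.3941.
A Normal posterior is symmetric, so mode = mean.

MAP = -0.3941, posterior mean = -0.3941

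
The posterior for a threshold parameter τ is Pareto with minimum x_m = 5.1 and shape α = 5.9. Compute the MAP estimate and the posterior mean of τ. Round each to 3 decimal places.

The Pareto density is strictly decreasing on [x_m, ∞), so the mode is x_m = 5.100.
Mean = α·x_m/(α−1) = 5.9·5.1/4.9 = 6.141.

τ_MAP = 5.100, E[τ|data] = 6.141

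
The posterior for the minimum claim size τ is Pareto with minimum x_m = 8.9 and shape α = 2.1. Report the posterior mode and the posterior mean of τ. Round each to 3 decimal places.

posterior mode = 8.900, posterior mean = 16.991

The Pareto density is strictly decreasing on [x_m, ∞), so the mode is x_m = 8.900.
Mean = α·x_m/(α−1) = 2.1·8.9/1.1 = 16.991.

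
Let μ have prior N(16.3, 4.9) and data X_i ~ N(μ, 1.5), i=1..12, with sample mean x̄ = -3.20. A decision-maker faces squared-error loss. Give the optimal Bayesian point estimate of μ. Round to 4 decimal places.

Posterior for μ is Normal. Precision-weighted mean: (1/4.9·16.3 + 12/1.5·-3.20) / (1/4.9 + 12/1.5) = -2.7149.
A Normal posterior is symmetric, so mode = mean.
Squared-error loss ⇒ the optimal estimator is the posterior mean.

-2.7149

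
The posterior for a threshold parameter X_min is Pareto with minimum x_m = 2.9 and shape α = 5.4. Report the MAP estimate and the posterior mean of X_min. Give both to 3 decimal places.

The Pareto density is strictly decreasing on [x_m, ∞), so the mode is x_m = 2.900.
Mean = α·x_m/(α−1) = 5.4·2.9/4.4 = 3.559.

MAP estimate = 2.900, posterior mean = 3.559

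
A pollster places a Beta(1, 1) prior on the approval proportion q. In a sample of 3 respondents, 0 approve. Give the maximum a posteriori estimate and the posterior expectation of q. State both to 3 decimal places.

Posterior: Beta(1+0, 1+3) = Beta(1, 4).
Since α = 1 ≤ 1 and β > 1, the Beta density is monotone decreasing on [0,1]; the mode is at 0.
Mean = 1/(1+4) = 0.200.
Right-skewed posterior ⇒ mode < mean.

q_MAP = 0.000, E[q|data] = 0.200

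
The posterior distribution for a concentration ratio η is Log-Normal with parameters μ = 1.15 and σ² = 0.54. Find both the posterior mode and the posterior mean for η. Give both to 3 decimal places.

Mode = exp(μ − σ²) = exp(0.61) = 1.840.
Mean = exp(μ + σ²/2) = exp(1.420) = 4.137.
The posterior is right-skewed, so the mean exceeds the mode.

MAP = 1.840; posterior mean = 4.137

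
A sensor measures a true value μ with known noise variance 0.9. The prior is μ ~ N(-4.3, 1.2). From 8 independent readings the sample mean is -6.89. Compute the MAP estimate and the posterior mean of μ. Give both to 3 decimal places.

MAP = -6.668; posterior mean = -6.668

Posterior for μ is Normal. Precision-weighted mean: (1/1.2·-4.3 + 8/0.9·-6.89) / (1/1.2 + 8/0.9) = -6.668.
A Normal posterior is symmetric, so mode = mean.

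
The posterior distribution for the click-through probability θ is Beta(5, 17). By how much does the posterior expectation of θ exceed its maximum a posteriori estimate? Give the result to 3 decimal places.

Mode = (5−1)/(5+17−2) = 4/20 = 0.200.
Mean = 5/(5+17) = 5/22 = 0.227.
Difference = 0.227 − 0.200 = 0.027.
Mean > mode: the posterior has a right tail.

0.027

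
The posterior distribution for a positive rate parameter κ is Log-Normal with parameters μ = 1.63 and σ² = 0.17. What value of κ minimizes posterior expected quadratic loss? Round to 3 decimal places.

Mode = exp(μ − σ²) = exp(1.46) = 4.306.
Mean = exp(μ + σ²/2) = exp(1.715) = 5.557.
Quadratic loss ⇒ the optimal estimator is the posterior mean.

5.557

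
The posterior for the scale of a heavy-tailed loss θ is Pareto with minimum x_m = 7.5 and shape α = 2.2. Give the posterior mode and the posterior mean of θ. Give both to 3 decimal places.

θ_MAP = 7.500, E[θ|data] = 13.750

The Pareto density is strictly decreasing on [x_m, ∞), so the mode is x_m = 7.500.
Mean = α·x_m/(α−1) = 2.2·7.5/1.2 = 13.750.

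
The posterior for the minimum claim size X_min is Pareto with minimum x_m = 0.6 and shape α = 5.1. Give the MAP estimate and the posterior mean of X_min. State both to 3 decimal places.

The Pareto density is strictly decreasing on [x_m, ∞), so the mode is x_m = 0.600.
Mean = α·x_m/(α−1) = 5.1·0.6/4.1 = 0.746.
The posterior is right-skewed, so the mean exceeds the mode.

MAP = 0.600; posterior mean = 0.746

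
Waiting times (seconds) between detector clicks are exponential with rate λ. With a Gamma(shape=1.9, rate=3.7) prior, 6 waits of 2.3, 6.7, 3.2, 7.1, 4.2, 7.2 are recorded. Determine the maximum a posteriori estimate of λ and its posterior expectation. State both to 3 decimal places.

Σ times = 30.7. Posterior: Gamma(shape = 1.9+6 = 7.9, rate = 3.7+30.7 = 34.4).
Mode = (α−1)/β = 6.9/34.4 = 0.201.
Mean = α/β = 7.9/34.4 = 0.230.

λ_MAP = 0.201, E[λ|data] = 0.230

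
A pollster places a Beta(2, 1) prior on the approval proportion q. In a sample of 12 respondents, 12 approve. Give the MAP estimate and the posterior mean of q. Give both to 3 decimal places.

q_MAP = 1.000, E[q|data] = 0.933

Posterior: Beta(2+12, 1+0) = Beta(14, 1).
Since β = 1 ≤ 1 and α > 1, the Beta density is monotone increasing on [0,1]; the mode is at 1.
Mean = 14/(14+1) = 0.933.
Mode > mean: the posterior has a left tail.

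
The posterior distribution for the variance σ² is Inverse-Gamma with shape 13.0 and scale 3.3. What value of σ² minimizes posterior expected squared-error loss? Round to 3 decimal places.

Mode = β/(α+1) = 3.3/14.0 = 0.236.
Mean = β/(α−1) = 3.3/12.0 = 0.275.
Squared-error loss ⇒ the optimal estimator is the posterior mean.

0.275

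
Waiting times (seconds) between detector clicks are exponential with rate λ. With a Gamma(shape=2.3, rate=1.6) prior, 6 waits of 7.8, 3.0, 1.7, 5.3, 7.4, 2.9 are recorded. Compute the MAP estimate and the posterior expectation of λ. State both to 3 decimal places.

Σ times = 28.1. Posterior: Gamma(shape = 2.3+6 = 8.3, rate = 1.6+28.1 = 29.7).
Mode = (α−1)/β = 7.3/29.7 = 0.246.
Mean = α/β = 8.3/29.7 = 0.279.
The posterior is right-skewed, so the mean exceeds the mode.

λ_MAP = 0.246, E[λ|data] = 0.279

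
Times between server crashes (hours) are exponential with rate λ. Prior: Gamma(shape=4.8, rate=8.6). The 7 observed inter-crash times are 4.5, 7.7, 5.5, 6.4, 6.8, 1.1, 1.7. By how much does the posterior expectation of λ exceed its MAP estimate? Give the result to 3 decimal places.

0.024

Σ times = 33.7. Posterior: Gamma(shape = 4.8+7 = 11.8, rate = 8.6+33.7 = 42.3).
Mode = (α−1)/β = 10.8/42.3 = 0.255.
Mean = α/β = 11.8/42.3 = 0.279.
Difference = 0.279 − 0.255 = 0.024.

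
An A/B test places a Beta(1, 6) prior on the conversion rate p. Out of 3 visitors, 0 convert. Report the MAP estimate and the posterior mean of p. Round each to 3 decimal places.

Posterior: Beta(1+0, 6+3) = Beta(1, 9).
Since α = 1 ≤ 1 and β > 1, the Beta density is monotone decreasing on [0,1]; the mode is at 0.
Mean = 1/(1+9) = 0.100.

MAP estimate = 0.000, posterior mean = 0.100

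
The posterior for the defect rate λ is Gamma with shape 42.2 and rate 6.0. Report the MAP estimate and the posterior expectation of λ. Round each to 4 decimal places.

MAP = 6.8667, posterior mean = 7.0333

Mode = (α−1)/β = 41.2/6.0 = 6.8667.
Mean = α/β = 42.2/6.0 = 7.0333.
Right-skewed posterior ⇒ mode < mean.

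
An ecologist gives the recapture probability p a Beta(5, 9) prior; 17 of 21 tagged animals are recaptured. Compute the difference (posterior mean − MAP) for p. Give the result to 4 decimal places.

-0.0078

Posterior: Beta(5+17, 9+4) = Beta(22, 13).
Mode = (22−1)/(22+13−2) = 21/33 = 0.6364.
Mean = 22/(22+13) = 22/35 = 0.6286.
Difference = 0.6286 − 0.6364 = -0.0078.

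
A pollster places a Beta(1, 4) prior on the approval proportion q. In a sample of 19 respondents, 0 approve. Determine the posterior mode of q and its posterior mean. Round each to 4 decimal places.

MAP: 0.0000. Posterior mean: 0.0417.

Posterior: Beta(1+0, 4+19) = Beta(1, 23).
Since α = 1 ≤ 1 and β > 1, the Beta density is monotone decreasing on [0,1]; the mode is at 0.
Mean = 1/(1+23) = 0.0417.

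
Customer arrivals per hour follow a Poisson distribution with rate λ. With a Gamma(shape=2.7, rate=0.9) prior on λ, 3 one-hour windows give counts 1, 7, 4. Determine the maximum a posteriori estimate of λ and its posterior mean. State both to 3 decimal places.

λ_MAP = 3.513, E[λ|data] = 3.769

Σ counts = 12. Posterior: Gamma(shape = 2.7+12 = 14.7, rate = 0.9+3 = 3.9).
Mode = (α−1)/β = 13.7/3.9 = 3.513.
Mean = α/β = 14.7/3.9 = 3.769.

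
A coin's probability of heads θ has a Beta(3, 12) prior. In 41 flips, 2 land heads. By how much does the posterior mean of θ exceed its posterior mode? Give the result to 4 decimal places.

Posterior: Beta(3+2, 12+39) = Beta(5, 51).
Mode = (5−1)/(5+51−2) = 4/54 = 0.0741.
Mean = 5/(5+51) = 5/56 = 0.0893.
Difference = 0.0893 − 0.0741 = 0.0152.

0.0152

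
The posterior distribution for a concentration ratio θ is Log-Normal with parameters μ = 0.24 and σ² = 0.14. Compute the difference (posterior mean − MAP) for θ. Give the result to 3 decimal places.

Mode = exp(μ − σ²) = exp(0.10) = 1.105.
Mean = exp(μ + σ²/2) = exp(0.310) = 1.363.
Difference = 1.363 − 1.105 = 0.258.

0.258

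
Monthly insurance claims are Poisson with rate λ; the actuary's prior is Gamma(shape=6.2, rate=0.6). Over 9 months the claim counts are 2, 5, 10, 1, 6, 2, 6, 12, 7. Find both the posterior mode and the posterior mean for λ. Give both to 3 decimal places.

MAP = 5.854; posterior mean = 5.958

Σ counts = 51. Posterior: Gamma(shape = 6.2+51 = 57.2, rate = 0.6+9 = 9.6).
Mode = (α−1)/β = 56.2/9.6 = 5.854.
Mean = α/β = 57.2/9.6 = 5.958.
Mean > mode: the posterior has a right tail.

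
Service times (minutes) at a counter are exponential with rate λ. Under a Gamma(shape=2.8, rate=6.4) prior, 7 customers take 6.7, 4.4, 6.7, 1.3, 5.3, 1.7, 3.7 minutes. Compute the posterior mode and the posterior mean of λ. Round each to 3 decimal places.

λ_MAP = 0.243, E[λ|data] = 0.271

Σ times = 29.8. Posterior: Gamma(shape = 2.8+7 = 9.8, rate = 6.4+29.8 = 36.2).
Mode = (α−1)/β = 8.8/36.2 = 0.243.
Mean = α/β = 9.8/36.2 = 0.271.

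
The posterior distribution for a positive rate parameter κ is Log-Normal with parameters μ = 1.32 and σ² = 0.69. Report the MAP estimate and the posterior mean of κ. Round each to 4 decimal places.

MAP = 1.8776; posterior mean = 5.2857

Mode = exp(μ − σ²) = exp(0.63) = 1.8776.
Mean = exp(μ + σ²/2) = exp(1.665) = 5.2857.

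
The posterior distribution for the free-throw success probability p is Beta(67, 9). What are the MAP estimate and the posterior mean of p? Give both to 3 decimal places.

p_MAP = 0.892, E[p|data] = 0.882

Mode = (67−1)/(67+9−2) = 66/74 = 0.892.
Mean = 67/(67+9) = 67/76 = 0.882.
Left-skewed posterior ⇒ mean < mode.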